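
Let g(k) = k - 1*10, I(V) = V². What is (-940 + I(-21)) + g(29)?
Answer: -480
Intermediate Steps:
g(k) = -10 + k (g(k) = k - 10 = -10 + k)
(-940 + I(-21)) + g(29) = (-940 + (-21)²) + (-10 + 29) = (-940 + 441) + 19 = -499 + 19 = -480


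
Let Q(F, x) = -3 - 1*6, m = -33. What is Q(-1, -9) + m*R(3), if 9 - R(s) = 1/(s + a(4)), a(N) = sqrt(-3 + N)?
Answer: -1191/4 ≈ -297.75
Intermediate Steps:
Q(F, x) = -9 (Q(F, x) = -3 - 6 = -9)
R(s) = 9 - 1/(1 + s) (R(s) = 9 - 1/(s + sqrt(-3 + 4)) = 9 - 1/(s + sqrt(1)) = 9 - 1/(s + 1) = 9 - 1/(1 + s))
Q(-1, -9) + m*R(3) = -9 - 33*(8 + 9*3)/(1 + 3) = -9 - 33*(8 + 27)/4 = -9 - 33*35/4 = -9 - 1155/4 = -1191/4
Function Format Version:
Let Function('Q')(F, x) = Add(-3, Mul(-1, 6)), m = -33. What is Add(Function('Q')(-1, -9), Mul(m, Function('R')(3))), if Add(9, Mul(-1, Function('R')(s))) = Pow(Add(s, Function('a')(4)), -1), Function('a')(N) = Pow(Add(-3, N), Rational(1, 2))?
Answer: Rational(-1191, 4) ≈ -297.75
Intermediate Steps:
Function('Q')(F, x) = -9 (Function('Q')(F, x) = Add(-3, -6) = -9)
Function('R')(s) = Add(9, Mul(-1, Pow(Add(1, s), -1))) (Function('R')(s) = Add(9, Mul(-1, Pow(Add(s, Pow(Add(-3, 4), Rational(1, 2))), -1))) = Add(9, Mul(-1, Pow(Add(s, Pow(1, Rational(1, 2))), -1))) = Add(9, Mul(-1, Pow(Add(s, 1), -1))) = Add(9, Mul(-1, Pow(Add(1, s), -1))))
Add(Function('Q')(-1, -9), Mul(m, Function('R')(3))) = Add(-9, Mul(-33, Mul(Pow(Add(1, 3), -1), Add(8, Mul(9, 3))))) = Add(-9, Mul(-33, Mul(Pow(4, -1), Add(8, 27)))) = Add(-9, Mul(-33, Mul(Rational(1, 4), 35))) = Add(-9, Mul(-33, Rational(35, 4))) = Add(-9, Rational(-1155, 4)) = Rational(-1191, 4)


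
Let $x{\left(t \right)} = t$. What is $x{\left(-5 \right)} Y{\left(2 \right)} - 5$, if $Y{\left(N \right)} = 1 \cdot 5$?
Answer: $-30$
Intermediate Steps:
$Y{\left(N \right)} = 5$
$x{\left(-5 \right)} Y{\left(2 \right)} - 5 = \left(-5\right) 5 - 5 = -25 - 5 = -30$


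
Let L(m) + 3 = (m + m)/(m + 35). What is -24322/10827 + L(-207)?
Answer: -2643869/931122 ≈ -2.8394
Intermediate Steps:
L(m) = -3 + 2*m/(35 + m) (L(m) = -3 + (m + m)/(m + 35) = -3 + (2*m)/(35 + m) = -3 + 2*m/(35 + m))
-24322/10827 + L(-207) = -24322/10827 + (-105 - 1*(-207))/(35 - 207) = -24322*1/10827 + (-105 + 207)/(-172) = -24322/10827 - 1/172*102 = -24322/10827 - 51/86 = -2643869/931122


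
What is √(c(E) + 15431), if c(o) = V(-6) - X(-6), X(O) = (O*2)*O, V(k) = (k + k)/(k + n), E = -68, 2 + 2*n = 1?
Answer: √2595983/13 ≈ 123.94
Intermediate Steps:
n = -½ (n = -1 + (½)*1 = -1 + ½ = -½ ≈ -0.50000)
V(k) = 2*k/(-½ + k) (V(k) = (k + k)/(k - ½) = (2*k)/(-½ + k) = 2*k/(-½ + k))
X(O) = 2*O² (X(O) = (2*O)*O = 2*O²)
c(o) = -912/13 (c(o) = 4*(-6)/(-1 + 2*(-6)) - 2*(-6)² = 4*(-6)/(-1 - 12) - 2*36 = 4*(-6)/(-13) - 1*72 = 4*(-6)*(-1/13) - 72 = 24/13 - 72 = -912/13)
√(c(E) + 15431) = √(-912/13 + 15431) = √(199691/13) = √2595983/13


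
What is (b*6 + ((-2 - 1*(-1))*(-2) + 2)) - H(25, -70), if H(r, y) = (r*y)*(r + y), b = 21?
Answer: -78620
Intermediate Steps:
H(r, y) = r*y*(r + y)
(b*6 + ((-2 - 1*(-1))*(-2) + 2)) - H(25, -70) = (21*6 + ((-2 - 1*(-1))*(-2) + 2)) - 25*(-70)*(25 - 70) = (126 + ((-2 + 1)*(-2) + 2)) - 25*(-70)*(-45) = (126 + (-1*(-2) + 2)) - 1*78750 = (126 + (2 + 2)) - 78750 = (126 + 4) - 78750 = 130 - 78750 = -78620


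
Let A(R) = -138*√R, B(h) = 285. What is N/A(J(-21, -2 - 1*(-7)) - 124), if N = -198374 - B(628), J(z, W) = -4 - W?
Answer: -198659*I*√133/18354 ≈ -124.83*I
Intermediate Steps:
N = -198659 (N = -198374 - 1*285 = -198374 - 285 = -198659)
N/A(J(-21, -2 - 1*(-7)) - 124) = -198659*(-1/(138*√((-4 - (-2 - 1*(-7))) - 124))) = -198659*(-1/(138*√((-4 - (-2 + 7)) - 124))) = -198659*(-1/(138*√((-4 - 1*5) - 124))) = -198659*(-1/(138*√((-4 - 5) - 124))) = -198659*(-1/(138*√(-9 - 124))) = -198659*I*√133/18354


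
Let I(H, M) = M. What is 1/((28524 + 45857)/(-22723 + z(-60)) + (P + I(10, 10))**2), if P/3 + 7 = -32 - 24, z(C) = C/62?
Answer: 704443/22568752352 ≈ 3.1213e-5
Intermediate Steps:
z(C) = C/62 (z(C) = C*(1/62) = C/62)
P = -189 (P = -21 + 3*(-32 - 24) = -21 + 3*(-56) = -21 - 168 = -189)
1/((28524 + 45857)/(-22723 + z(-60)) + (P + I(10, 10))**2) = 1/((28524 + 45857)/(-22723 + (1/62)*(-60)) + (-189 + 10)**2) = 1/(74381/(-22723 - 30/31) + (-179)**2) = 1/(74381/(-704443/31) + 32041) = 1/(74381*(-31/704443) + 32041) = 1/(-2305811/704443 + 32041) = 1/(22568752352/704443) = 704443/22568752352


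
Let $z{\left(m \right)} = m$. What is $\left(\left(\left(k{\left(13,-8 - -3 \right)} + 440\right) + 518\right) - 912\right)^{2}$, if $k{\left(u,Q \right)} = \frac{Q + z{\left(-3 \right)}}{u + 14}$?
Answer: $\frac{1522756}{729} \approx 2088.8$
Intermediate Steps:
$k{\left(u,Q \right)} = \frac{-3 + Q}{14 + u}$ ($k{\left(u,Q \right)} = \frac{Q - 3}{u + 14} = \frac{-3 + Q}{14 + u}$)
$\left(\left(\left(k{\left(13,-8 - -3 \right)} + 440\right) + 518\right) - 912\right)^{2} = \left(\left(\left(\frac{-3 - 5}{14 + 13} + 440\right) + 518\right) - 912\right)^{2} = \left(\left(\left(\frac{-3 + \left(-8 + 3\right)}{27} + 440\right) + 518\right) - 912\right)^{2} = \left(\left(\left(\frac{-3 - 5}{27} + 440\right) + 518\right) - 912\right)^{2} = \left(\left(\left(\frac{1}{27} \left(-8\right) + 440\right) + 518\right) - 912\right)^{2} = \left(\left(\left(- \frac{8}{27} + 440\right) + 518\right) - 912\right)^{2} = \left(\left(\frac{11872}{27} + 518\right) - 912\right)^{2} = \left(\frac{25858}{27} - 912\right)^{2} = \left(\frac{1234}{27}\right)^{2} = \frac{1522756}{729}$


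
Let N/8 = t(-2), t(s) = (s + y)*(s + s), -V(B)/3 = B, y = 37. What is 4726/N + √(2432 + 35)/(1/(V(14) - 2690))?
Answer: -2363/560 - 2732*√2467 ≈ -1.3570e+5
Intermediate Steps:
V(B) = -3*B
t(s) = 2*s*(37 + s) (t(s) = (s + 37)*(s + s) = (37 + s)*(2*s) = 2*s*(37 + s))
N = -1120 (N = 8*(2*(-2)*(37 - 2)) = 8*(2*(-2)*35) = 8*(-140) = -1120)
4726/N + √(2432 + 35)/(1/(V(14) - 2690)) = 4726/(-1120) + √(2432 + 35)/(1/(-3*14 - 2690)) = 4726*(-1/1120) + √2467/(1/(-42 - 2690)) = -2363/560 + √2467/(1/(-2732)) = -2363/560 + √2467/(-1/2732) = -2363/560 + √2467*(-2732) = -2363/560 - 2732*√2467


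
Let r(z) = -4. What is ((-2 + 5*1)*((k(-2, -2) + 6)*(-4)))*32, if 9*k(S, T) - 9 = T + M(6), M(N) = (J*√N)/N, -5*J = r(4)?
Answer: -7808/3 - 256*√6/45 ≈ -2616.6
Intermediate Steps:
J = ⅘ (J = -⅕*(-4) = ⅘ ≈ 0.80000)
M(N) = 4/(5*√N) (M(N) = (4*√N/5)/N = 4/(5*√N))
k(S, T) = 1 + T/9 + 2*√6/135 (k(S, T) = 1 + (T + 4/(5*√6))/9 = 1 + (T + 4*(√6/6)/5)/9 = 1 + (T + 2*√6/15)/9 = 1 + (T/9 + 2*√6/135) = 1 + T/9 + 2*√6/135)
((-2 + 5*1)*((k(-2, -2) + 6)*(-4)))*32 = ((-2 + 5*1)*(((1 + (⅑)*(-2) + 2*√6/135) + 6)*(-4)))*32 = ((-2 + 5)*(((1 - 2/9 + 2*√6/135) + 6)*(-4)))*32 = (3*(((7/9 + 2*√6/135) + 6)*(-4)))*32 = (3*((61/9 + 2*√6/135)*(-4)))*32 = (3*(-244/9 - 8*√6/135))*32 = (-244/3 - 8*√6/45)*32 = -7808/3 - 256*√6/45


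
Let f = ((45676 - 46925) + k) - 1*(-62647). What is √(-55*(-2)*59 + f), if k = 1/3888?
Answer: 7*√16160115/108 ≈ 260.55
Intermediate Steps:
k = 1/3888 ≈ 0.00025720
f = 238715425/3888 (f = ((45676 - 46925) + 1/3888) - 1*(-62647) = (-1249 + 1/3888) + 62647 = -4856111/3888 + 62647 = 238715425/3888 ≈ 61398.)
√(-55*(-2)*59 + f) = √(-55*(-2)*59 + 238715425/3888) = √(110*59 + 238715425/3888) = √(6490 + 238715425/3888) = √(263948545/3888) = 7*√16160115/108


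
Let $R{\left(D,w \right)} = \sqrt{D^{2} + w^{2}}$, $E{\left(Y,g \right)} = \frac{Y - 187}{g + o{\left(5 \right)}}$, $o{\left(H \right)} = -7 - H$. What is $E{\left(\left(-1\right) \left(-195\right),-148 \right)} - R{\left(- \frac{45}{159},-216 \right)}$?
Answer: $- \frac{1}{20} - \frac{3 \sqrt{14561881}}{53} \approx -216.05$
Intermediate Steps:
$E{\left(Y,g \right)} = \frac{-187 + Y}{-12 + g}$ ($E{\left(Y,g \right)} = \frac{Y - 187}{g - 12} = \frac{-187 + Y}{g - 12} = \frac{-187 + Y}{-12 + g}$)
$E{\left(\left(-1\right) \left(-195\right),-148 \right)} - R{\left(- \frac{45}{159},-216 \right)} = \frac{-187 - -195}{-12 - 148} - \sqrt{\left(- \frac{45}{159}\right)^{2} + \left(-216\right)^{2}} = \frac{-187 + 195}{-160} - \sqrt{\left(\left(-45\right) \frac{1}{159}\right)^{2} + 46656} = \left(- \frac{1}{160}\right) 8 - \sqrt{\left(- \frac{15}{53}\right)^{2} + 46656} = - \frac{1}{20} - \sqrt{\frac{225}{2809} + 46656} = - \frac{1}{20} - \sqrt{\frac{131056929}{2809}} = - \frac{1}{20} - \frac{3 \sqrt{14561881}}{53}$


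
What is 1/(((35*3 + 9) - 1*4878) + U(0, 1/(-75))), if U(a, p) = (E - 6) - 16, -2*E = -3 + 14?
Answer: -2/9583 ≈ -0.00020870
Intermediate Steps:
E = -11/2 (E = -(-3 + 14)/2 = -½*11 = -11/2 ≈ -5.5000)
U(a, p) = -55/2 (U(a, p) = (-11/2 - 6) - 16 = -23/2 - 16 = -55/2)
1/(((35*3 + 9) - 1*4878) + U(0, 1/(-75))) = 1/(((35*3 + 9) - 1*4878) - 55/2) = 1/(((105 + 9) - 4878) - 55/2) = 1/((114 - 4878) - 55/2) = 1/(-4764 - 55/2) = 1/(-9583/2) = -2/9583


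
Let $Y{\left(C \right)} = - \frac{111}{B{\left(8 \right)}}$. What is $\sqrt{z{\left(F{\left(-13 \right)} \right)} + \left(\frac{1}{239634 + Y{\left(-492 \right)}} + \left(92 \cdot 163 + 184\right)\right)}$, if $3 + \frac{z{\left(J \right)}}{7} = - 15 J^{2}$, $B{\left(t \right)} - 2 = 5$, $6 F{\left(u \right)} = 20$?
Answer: $\frac{10 \sqrt{43740436136055}}{559109} \approx 118.29$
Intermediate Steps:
$F{\left(u \right)} = \frac{10}{3}$ ($F{\left(u \right)} = \frac{1}{6} \cdot 20 = \frac{10}{3}$)
$B{\left(t \right)} = 7$ ($B{\left(t \right)} = 2 + 5 = 7$)
$Y{\left(C \right)} = - \frac{111}{7}$
$z{\left(J \right)} = -21 - 105 J^{2}$ ($z{\left(J \right)} = -21 + 7 \left(- 15 J^{2}\right) = -21 - 105 J^{2}$)
$\sqrt{z{\left(F{\left(-13 \right)} \right)} + \left(\frac{1}{239634 + Y{\left(-492 \right)}} + \left(92 \cdot 163 + 184\right)\right)} = \sqrt{\left(-21 - 105 \left(\frac{10}{3}\right)^{2}\right) + \left(\frac{1}{239634 - \frac{111}{7}} + \left(92 \cdot 163 + 184\right)\right)} = \sqrt{\left(-21 - \frac{3500}{3}\right) + \left(\frac{1}{\frac{1677327}{7}} + \left(14996 + 184\right)\right)} = \sqrt{\left(-21 - \frac{3500}{3}\right) + \left(\frac{7}{1677327} + 15180\right)} = \sqrt{- \frac{3563}{3} + \frac{25461823867}{1677327}} = \sqrt{\frac{7823239500}{559109}} = \frac{10 \sqrt{43740436136055}}{559109}$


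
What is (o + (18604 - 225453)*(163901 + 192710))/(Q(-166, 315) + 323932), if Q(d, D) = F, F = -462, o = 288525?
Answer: -36882170107/161735 ≈ -2.2804e+5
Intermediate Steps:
Q(d, D) = -462
(o + (18604 - 225453)*(163901 + 192710))/(Q(-166, 315) + 323932) = (288525 + (18604 - 225453)*(163901 + 192710))/(-462 + 323932) = (288525 - 206849*356611)/323470 = (288525 - 73764628739)*(1/323470) = -73764340214*1/323470 = -36882170107/161735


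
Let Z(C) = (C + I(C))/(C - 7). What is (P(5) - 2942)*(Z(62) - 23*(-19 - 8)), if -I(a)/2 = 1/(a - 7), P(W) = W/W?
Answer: -5534764953/3025 ≈ -1.8297e+6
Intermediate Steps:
P(W) = 1
I(a) = -2/(-7 + a) (I(a) = -2/(a - 7) = -2/(-7 + a))
Z(C) = (C - 2/(-7 + C))/(-7 + C) (Z(C) = (C - 2/(-7 + C))/(C - 7) = (C - 2/(-7 + C))/(-7 + C))
(P(5) - 2942)*(Z(62) - 23*(-19 - 8)) = (1 - 2942)*((-2 + 62*(-7 + 62))/(-7 + 62)² - 23*(-19 - 8)) = -2941*((-2 + 62*55)/55² - 23*(-27)) = -2941*((-2 + 3410)/3025 + 621) = -2941*((1/3025)*3408 + 621) = -2941*(3408/3025 + 621) = -2941*1881933/3025 = -5534764953/3025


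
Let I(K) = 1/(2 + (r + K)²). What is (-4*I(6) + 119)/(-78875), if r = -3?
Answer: -261/173525 ≈ -0.0015041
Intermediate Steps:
I(K) = 1/(2 + (-3 + K)²)
(-4*I(6) + 119)/(-78875) = (-4/(2 + (-3 + 6)²) + 119)/(-78875) = (-4/(2 + 3²) + 119)*(-1/78875) = (-4/(2 + 9) + 119)*(-1/78875) = (-4/11 + 119)*(-1/78875) = (1305/11)*(-1/78875) = -261/173525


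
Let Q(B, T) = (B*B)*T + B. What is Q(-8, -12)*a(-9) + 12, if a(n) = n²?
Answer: -62844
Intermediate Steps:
Q(B, T) = B + T*B² (Q(B, T) = B²*T + B = T*B² + B = B + T*B²)
Q(-8, -12)*a(-9) + 12 = -8*(1 - 8*(-12))*(-9)² + 12 = -8*(1 + 96)*81 + 12 = -8*97*81 + 12 = -776*81 + 12 = -62856 + 12 = -62844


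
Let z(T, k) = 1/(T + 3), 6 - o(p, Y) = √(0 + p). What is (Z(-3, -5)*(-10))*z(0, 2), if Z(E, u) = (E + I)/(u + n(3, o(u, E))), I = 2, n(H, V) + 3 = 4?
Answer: -⅚ ≈ -0.83333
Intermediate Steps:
o(p, Y) = 6 - √p (o(p, Y) = 6 - √(0 + p) = 6 - √p)
n(H, V) = 1 (n(H, V) = -3 + 4 = 1)
z(T, k) = 1/(3 + T)
Z(E, u) = (2 + E)/(1 + u) (Z(E, u) = (E + 2)/(u + 1) = (2 + E)/(1 + u))
(Z(-3, -5)*(-10))*z(0, 2) = (((2 - 3)/(1 - 5))*(-10))/(3 + 0) = ((-1/(-4))*(-10))/3 = (-¼*(-1)*(-10))*(⅓) = ((¼)*(-10))*(⅓) = -5/2*⅓ = -⅚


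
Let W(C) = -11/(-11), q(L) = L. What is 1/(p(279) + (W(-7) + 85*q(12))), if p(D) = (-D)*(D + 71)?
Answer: -1/96629 ≈ -1.0349e-5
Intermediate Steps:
W(C) = 1 (W(C) = -11*(-1/11) = 1)
p(D) = -D*(71 + D) (p(D) = (-D)*(71 + D) = -D*(71 + D))
1/(p(279) + (W(-7) + 85*q(12))) = 1/(-1*279*(71 + 279) + (1 + 85*12)) = 1/(-1*279*350 + (1 + 1020)) = 1/(-97650 + 1021) = 1/(-96629) = -1/96629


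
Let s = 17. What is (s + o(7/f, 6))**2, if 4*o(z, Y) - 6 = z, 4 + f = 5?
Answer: 6561/16 ≈ 410.06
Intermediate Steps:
f = 1 (f = -4 + 5 = 1)
o(z, Y) = 3/2 + z/4
(s + o(7/f, 6))**2 = (17 + (3/2 + (7/1)/4))**2 = (17 + (3/2 + (7*1)/4))**2 = (17 + (3/2 + (1/4)*7))**2 = (17 + (3/2 + 7/4))**2 = (17 + 13/4)**2 = (81/4)**2 = 6561/16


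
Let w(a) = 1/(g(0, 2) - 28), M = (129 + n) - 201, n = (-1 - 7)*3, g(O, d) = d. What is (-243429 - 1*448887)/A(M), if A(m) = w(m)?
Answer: 18000216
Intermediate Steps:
n = -24 (n = -8*3 = -24)
M = -96 (M = (129 - 24) - 201 = 105 - 201 = -96)
w(a) = -1/26 (w(a) = 1/(2 - 28) = 1/(-26) = -1/26)
A(m) = -1/26
(-243429 - 1*448887)/A(M) = (-243429 - 1*448887)/(-1/26) = (-243429 - 448887)*(-26) = -692316*(-26) = 18000216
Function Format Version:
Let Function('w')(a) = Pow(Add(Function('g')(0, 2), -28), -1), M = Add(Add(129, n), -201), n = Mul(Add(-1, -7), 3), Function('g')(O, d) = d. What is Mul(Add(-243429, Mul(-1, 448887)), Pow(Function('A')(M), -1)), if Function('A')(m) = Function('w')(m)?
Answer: 18000216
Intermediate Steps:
n = -24 (n = Mul(-8, 3) = -24)
M = -96 (M = Add(Add(129, -24), -201) = Add(105, -201) = -96)
Function('w')(a) = Rational(-1, 26) (Function('w')(a) = Pow(Add(2, -28), -1) = Pow(-26, -1) = Rational(-1, 26))
Function('A')(m) = Rational(-1, 26)
Mul(Add(-243429, Mul(-1, 448887)), Pow(Function('A')(M), -1)) = Mul(Add(-243429, Mul(-1, 448887)), Pow(Rational(-1, 26), -1)) = Mul(Add(-243429, -448887), -26) = Mul(-692316, -26) = 18000216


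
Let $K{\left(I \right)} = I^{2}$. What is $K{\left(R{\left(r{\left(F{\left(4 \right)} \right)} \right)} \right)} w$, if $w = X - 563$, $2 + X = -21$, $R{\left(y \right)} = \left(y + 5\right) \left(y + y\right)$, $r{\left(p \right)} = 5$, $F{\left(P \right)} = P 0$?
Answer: $-5860000$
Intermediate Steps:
$F{\left(P \right)} = 0$
$R{\left(y \right)} = 2 y \left(5 + y\right)$ ($R{\left(y \right)} = \left(5 + y\right) 2 y = 2 y \left(5 + y\right)$)
$X = -23$ ($X = -2 - 21 = -23$)
$w = -586$ ($w = -23 - 563 = -586$)
$K{\left(R{\left(r{\left(F{\left(4 \right)} \right)} \right)} \right)} w = \left(2 \cdot 5 \left(5 + 5\right)\right)^{2} \left(-586\right) = \left(2 \cdot 5 \cdot 10\right)^{2} \left(-586\right) = 100^{2} \left(-586\right) = 10000 \left(-586\right) = -5860000$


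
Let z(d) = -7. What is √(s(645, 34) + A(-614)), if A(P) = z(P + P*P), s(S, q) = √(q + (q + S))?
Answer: √(-7 + √713) ≈ 4.4387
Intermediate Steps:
s(S, q) = √(S + 2*q) (s(S, q) = √(q + (S + q)) = √(S + 2*q))
A(P) = -7
√(s(645, 34) + A(-614)) = √(√(645 + 2*34) - 7) = √(√(645 + 68) - 7) = √(√713 - 7) = √(-7 + √713)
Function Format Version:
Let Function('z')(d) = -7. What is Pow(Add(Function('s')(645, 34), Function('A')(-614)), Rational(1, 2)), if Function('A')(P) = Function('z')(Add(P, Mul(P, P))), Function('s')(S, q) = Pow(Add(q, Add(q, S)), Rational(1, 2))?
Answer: Pow(Add(-7, Pow(713, Rational(1, 2))), Rational(1, 2)) ≈ 4.4387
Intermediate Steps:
Function('s')(S, q) = Pow(Add(S, Mul(2, q)), Rational(1, 2)) (Function('s')(S, q) = Pow(Add(q, Add(S, q)), Rational(1, 2)) = Pow(Add(S, Mul(2, q)), Rational(1, 2)))
Function('A')(P) = -7
Pow(Add(Function('s')(645, 34), Function('A')(-614)), Rational(1, 2)) = Pow(Add(Pow(Add(645, Mul(2, 34)), Rational(1, 2)), -7), Rational(1, 2)) = Pow(Add(Pow(Add(645, 68), Rational(1, 2)), -7), Rational(1, 2)) = Pow(Add(Pow(713, Rational(1, 2)), -7), Rational(1, 2)) = Pow(Add(-7, Pow(713, Rational(1, 2))), Rational(1, 2))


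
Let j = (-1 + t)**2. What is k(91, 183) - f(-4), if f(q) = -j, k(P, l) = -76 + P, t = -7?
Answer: 79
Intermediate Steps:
j = 64 (j = (-1 - 7)**2 = (-8)**2 = 64)
f(q) = -64 (f(q) = -1*64 = -64)
k(91, 183) - f(-4) = (-76 + 91) - 1*(-64) = 15 + 64 = 79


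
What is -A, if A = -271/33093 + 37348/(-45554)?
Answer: 624151249/753759261 ≈ 0.82805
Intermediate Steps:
A = -624151249/753759261 (A = -271*1/33093 + 37348*(-1/45554) = -271/33093 - 18674/22777 = -624151249/753759261 ≈ -0.82805)
-A = -1*(-624151249/753759261) = 624151249/753759261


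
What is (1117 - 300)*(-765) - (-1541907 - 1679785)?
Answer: 2596687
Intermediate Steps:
(1117 - 300)*(-765) - (-1541907 - 1679785) = 817*(-765) - 1*(-3221692) = -625005 + 3221692 = 2596687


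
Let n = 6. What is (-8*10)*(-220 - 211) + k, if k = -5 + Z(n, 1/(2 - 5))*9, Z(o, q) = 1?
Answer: 34484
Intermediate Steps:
k = 4 (k = -5 + 1*9 = -5 + 9 = 4)
(-8*10)*(-220 - 211) + k = (-8*10)*(-220 - 211) + 4 = -80*(-431) + 4 = 34480 + 4 = 34484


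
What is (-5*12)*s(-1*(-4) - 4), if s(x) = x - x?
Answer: 0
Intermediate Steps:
s(x) = 0
(-5*12)*s(-1*(-4) - 4) = -5*12*0 = -60*0 = 0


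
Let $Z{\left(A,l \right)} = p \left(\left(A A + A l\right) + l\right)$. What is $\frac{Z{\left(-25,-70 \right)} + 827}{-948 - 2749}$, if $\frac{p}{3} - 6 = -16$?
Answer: $\frac{68323}{3697} \approx 18.481$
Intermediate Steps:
$p = -30$ ($p = 18 + 3 \left(-16\right) = 18 - 48 = -30$)
$Z{\left(A,l \right)} = - 30 l - 30 A^{2} - 30 A l$ ($Z{\left(A,l \right)} = - 30 \left(\left(A A + A l\right) + l\right) = - 30 \left(\left(A^{2} + A l\right) + l\right) = - 30 \left(l + A^{2} + A l\right) = - 30 l - 30 A^{2} - 30 A l$)
$\frac{Z{\left(-25,-70 \right)} + 827}{-948 - 2749} = \frac{\left(\left(-30\right) \left(-70\right) - 30 \left(-25\right)^{2} - \left(-750\right) \left(-70\right)\right) + 827}{-948 - 2749} = \frac{\left(2100 - 18750 - 52500\right) + 827}{-3697} = \left(\left(2100 - 18750 - 52500\right) + 827\right) \left(- \frac{1}{3697}\right) = \left(-69150 + 827\right) \left(- \frac{1}{3697}\right) = \left(-68323\right) \left(- \frac{1}{3697}\right) = \frac{68323}{3697}$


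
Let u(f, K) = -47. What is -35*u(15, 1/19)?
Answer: 1645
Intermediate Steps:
-35*u(15, 1/19) = -35*(-47) = 1645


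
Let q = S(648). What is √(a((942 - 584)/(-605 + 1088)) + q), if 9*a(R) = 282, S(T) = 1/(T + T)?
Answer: √40609/36 ≈ 5.5977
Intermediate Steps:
S(T) = 1/(2*T)
a(R) = 94/3 (a(R) = (⅑)*282 = 94/3)
q = 1/1296 (q = (½)/648 = (½)*(1/648) = 1/1296 ≈ 0.00077160)
√(a((942 - 584)/(-605 + 1088)) + q) = √(94/3 + 1/1296) = √(40609/1296) = √40609/36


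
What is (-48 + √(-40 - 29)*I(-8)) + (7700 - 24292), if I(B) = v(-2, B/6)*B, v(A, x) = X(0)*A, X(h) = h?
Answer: -16640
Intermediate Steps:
v(A, x) = 0 (v(A, x) = 0*A = 0)
I(B) = 0 (I(B) = 0*B = 0)
(-48 + √(-40 - 29)*I(-8)) + (7700 - 24292) = (-48 + √(-40 - 29)*0) + (7700 - 24292) = (-48 + √(-69)*0) - 16592 = (-48 + (I*√69)*0) - 16592 = (-48 + 0) - 16592 = -48 - 16592 = -16640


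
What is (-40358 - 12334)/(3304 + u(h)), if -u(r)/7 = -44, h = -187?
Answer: -4391/301 ≈ -14.588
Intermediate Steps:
u(r) = 308 (u(r) = -7*(-44) = 308)
(-40358 - 12334)/(3304 + u(h)) = (-40358 - 12334)/(3304 + 308) = -52692/3612 = -52692*1/3612 = -4391/301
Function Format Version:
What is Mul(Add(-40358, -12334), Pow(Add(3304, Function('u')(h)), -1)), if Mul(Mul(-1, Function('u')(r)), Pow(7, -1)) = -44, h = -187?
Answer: Rational(-4391, 301) ≈ -14.588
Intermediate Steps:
Function('u')(r) = 308 (Function('u')(r) = Mul(-7, -44) = 308)
Mul(Add(-40358, -12334), Pow(Add(3304, Function('u')(h)), -1)) = Mul(Add(-40358, -12334), Pow(Add(3304, 308), -1)) = Mul(-52692, Pow(3612, -1)) = Mul(-52692, Rational(1, 3612)) = Rational(-4391, 301)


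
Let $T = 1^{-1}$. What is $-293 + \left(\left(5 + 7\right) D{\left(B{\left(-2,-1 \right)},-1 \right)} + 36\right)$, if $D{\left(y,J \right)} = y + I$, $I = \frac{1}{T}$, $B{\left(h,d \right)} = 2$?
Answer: $-221$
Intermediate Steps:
$T = 1$
$I = 1$ ($I = 1^{-1} = 1$)
$D{\left(y,J \right)} = 1 + y$ ($D{\left(y,J \right)} = y + 1 = 1 + y$)
$-293 + \left(\left(5 + 7\right) D{\left(B{\left(-2,-1 \right)},-1 \right)} + 36\right) = -293 + \left(\left(5 + 7\right) \left(1 + 2\right) + 36\right) = -293 + \left(12 \cdot 3 + 36\right) = -293 + \left(36 + 36\right) = -293 + 72 = -221$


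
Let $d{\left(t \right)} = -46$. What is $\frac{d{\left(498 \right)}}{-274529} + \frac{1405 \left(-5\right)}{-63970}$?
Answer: $\frac{386301769}{3512324026} \approx 0.10998$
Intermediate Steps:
$\frac{d{\left(498 \right)}}{-274529} + \frac{1405 \left(-5\right)}{-63970} = - \frac{46}{-274529} + \frac{1405 \left(-5\right)}{-63970} = \left(-46\right) \left(- \frac{1}{274529}\right) - - \frac{1405}{12794} = \frac{46}{274529} + \frac{1405}{12794} = \frac{386301769}{3512324026}$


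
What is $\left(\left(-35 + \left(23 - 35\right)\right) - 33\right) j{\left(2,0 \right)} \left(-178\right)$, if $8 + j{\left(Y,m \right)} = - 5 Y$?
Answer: $-256320$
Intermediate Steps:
$j{\left(Y,m \right)} = -8 - 5 Y$
$\left(\left(-35 + \left(23 - 35\right)\right) - 33\right) j{\left(2,0 \right)} \left(-178\right) = \left(\left(-35 + \left(23 - 35\right)\right) - 33\right) \left(-8 - 10\right) \left(-178\right) = \left(\left(-35 - 12\right) - 33\right) \left(-8 - 10\right) \left(-178\right) = \left(-47 - 33\right) \left(-18\right) \left(-178\right) = \left(-80\right) \left(-18\right) \left(-178\right) = 1440 \left(-178\right) = -256320$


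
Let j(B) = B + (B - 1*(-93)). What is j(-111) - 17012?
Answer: -17141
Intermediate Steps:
j(B) = 93 + 2*B (j(B) = B + (B + 93) = B + (93 + B) = 93 + 2*B)
j(-111) - 17012 = (93 + 2*(-111)) - 17012 = (93 - 222) - 17012 = -129 - 17012 = -17141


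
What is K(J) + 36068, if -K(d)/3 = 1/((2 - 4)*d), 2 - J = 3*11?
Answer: 2236213/62 ≈ 36068.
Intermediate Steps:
J = -31 (J = 2 - 3*11 = 2 - 1*33 = 2 - 33 = -31)
K(d) = 3/(2*d) (K(d) = -3*1/(d*(2 - 4)) = -3*(-1/(2*d)) = -(-3)/(2*d) = 3/(2*d))
K(J) + 36068 = (3/2)/(-31) + 36068 = (3/2)*(-1/31) + 36068 = -3/62 + 36068 = 2236213/62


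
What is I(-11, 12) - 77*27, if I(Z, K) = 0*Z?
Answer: -2079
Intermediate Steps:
I(Z, K) = 0
I(-11, 12) - 77*27 = 0 - 77*27 = 0 - 2079 = -2079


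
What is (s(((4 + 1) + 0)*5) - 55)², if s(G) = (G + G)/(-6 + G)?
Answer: 990025/361 ≈ 2742.5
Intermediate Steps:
s(G) = 2*G/(-6 + G) (s(G) = (2*G)/(-6 + G) = 2*G/(-6 + G))
(s(((4 + 1) + 0)*5) - 55)² = (2*(((4 + 1) + 0)*5)/(-6 + ((4 + 1) + 0)*5) - 55)² = (2*((5 + 0)*5)/(-6 + (5 + 0)*5) - 55)² = (2*(5*5)/(-6 + 5*5) - 55)² = (2*25/(-6 + 25) - 55)² = (2*25/19 - 55)² = (2*25*(1/19) - 55)² = (50/19 - 55)² = (-995/19)² = 990025/361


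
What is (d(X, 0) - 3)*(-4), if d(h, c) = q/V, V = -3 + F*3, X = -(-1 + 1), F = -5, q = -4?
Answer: 100/9 ≈ 11.111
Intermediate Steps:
X = 0 (X = -1*0 = 0)
V = -18 (V = -3 - 5*3 = -3 - 15 = -18)
d(h, c) = 2/9 (d(h, c) = -4/(-18) = -4*(-1/18) = 2/9)
(d(X, 0) - 3)*(-4) = (2/9 - 3)*(-4) = -25/9*(-4) = 100/9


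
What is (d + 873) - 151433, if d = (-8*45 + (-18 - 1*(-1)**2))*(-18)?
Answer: -143738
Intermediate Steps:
d = 6822 (d = (-360 + (-18 - 1*1))*(-18) = (-360 + (-18 - 1))*(-18) = (-360 - 19)*(-18) = -379*(-18) = 6822)
(d + 873) - 151433 = (6822 + 873) - 151433 = 7695 - 151433 = -143738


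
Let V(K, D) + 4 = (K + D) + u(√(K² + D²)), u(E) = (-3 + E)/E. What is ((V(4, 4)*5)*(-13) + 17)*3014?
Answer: -928312 + 293865*√2/4 ≈ -8.2442e+5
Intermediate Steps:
u(E) = (-3 + E)/E
V(K, D) = -4 + D + K + (-3 + √(D² + K²))/√(D² + K²) (V(K, D) = -4 + ((K + D) + (-3 + √(K² + D²))/(√(K² + D²))) = -4 + ((D + K) + (-3 + √(D² + K²))/(√(D² + K²))) = -4 + ((D + K) + (-3 + √(D² + K²))/√(D² + K²)) = -4 + (D + K + (-3 + √(D² + K²))/√(D² + K²)) = -4 + D + K + (-3 + √(D² + K²))/√(D² + K²))
((V(4, 4)*5)*(-13) + 17)*3014 = (((-3 + 4 + 4 - 3/√(4² + 4²))*5)*(-13) + 17)*3014 = (((-3 + 4 + 4 - 3/√(16 + 16))*5)*(-13) + 17)*3014 = (((-3 + 4 + 4 - 3*√2/8)*5)*(-13) + 17)*3014 = (((5 - 3*√2/8)*5)*(-13) + 17)*3014 = ((25 - 15*√2/8)*(-13) + 17)*3014 = ((-325 + 195*√2/8) + 17)*3014 = (-308 + 195*√2/8)*3014 = -928312 + 293865*√2/4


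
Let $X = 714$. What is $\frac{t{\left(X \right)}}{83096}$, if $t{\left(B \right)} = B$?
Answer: $\frac{21}{2444} \approx 0.0085925$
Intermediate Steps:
$\frac{t{\left(X \right)}}{83096} = \frac{714}{83096} = 714 \cdot \frac{1}{83096} = \frac{21}{2444}$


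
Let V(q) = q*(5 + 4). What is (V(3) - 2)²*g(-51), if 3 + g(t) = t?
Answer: -33750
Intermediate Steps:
g(t) = -3 + t
V(q) = 9*q (V(q) = q*9 = 9*q)
(V(3) - 2)²*g(-51) = (9*3 - 2)²*(-3 - 51) = (27 - 2)²*(-54) = 25²*(-54) = 625*(-54) = -33750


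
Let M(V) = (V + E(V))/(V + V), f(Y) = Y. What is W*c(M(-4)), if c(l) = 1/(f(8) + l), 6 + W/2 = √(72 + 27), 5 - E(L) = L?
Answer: -96/59 + 48*√11/59 ≈ 1.0712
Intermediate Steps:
E(L) = 5 - L
M(V) = 5/(2*V) (M(V) = (V + (5 - V))/(V + V) = 5/((2*V)) = 5*(1/(2*V)) = 5/(2*V))
W = -12 + 6*√11 (W = -12 + 2*√(72 + 27) = -12 + 2*√99 = -12 + 2*(3*√11) = -12 + 6*√11 ≈ 7.8997)
c(l) = 1/(8 + l)
W*c(M(-4)) = (-12 + 6*√11)/(8 + (5/2)/(-4)) = (-12 + 6*√11)/(8 + (5/2)*(-¼)) = (-12 + 6*√11)/(8 - 5/8) = (-12 + 6*√11)/(59/8) = (-12 + 6*√11)*(8/59) = -96/59 + 48*√11/59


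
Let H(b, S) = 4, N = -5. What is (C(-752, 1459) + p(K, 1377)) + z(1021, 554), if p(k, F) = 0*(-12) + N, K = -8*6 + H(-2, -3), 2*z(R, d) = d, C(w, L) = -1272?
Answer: -1000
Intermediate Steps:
z(R, d) = d/2
K = -44 (K = -8*6 + 4 = -48 + 4 = -44)
p(k, F) = -5 (p(k, F) = 0*(-12) - 5 = 0 - 5 = -5)
(C(-752, 1459) + p(K, 1377)) + z(1021, 554) = (-1272 - 5) + (½)*554 = -1277 + 277 = -1000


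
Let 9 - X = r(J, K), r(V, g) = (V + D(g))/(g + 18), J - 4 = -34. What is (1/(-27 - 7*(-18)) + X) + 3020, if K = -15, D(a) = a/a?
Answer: 300829/99 ≈ 3038.7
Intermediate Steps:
D(a) = 1
J = -30 (J = 4 - 34 = -30)
r(V, g) = (1 + V)/(18 + g) (r(V, g) = (V + 1)/(g + 18) = (1 + V)/(18 + g))
X = 56/3 (X = 9 - (1 - 30)/(18 - 15) = 9 - (-29)/3 = 9 - 1*(-29/3) = 9 + 29/3 = 56/3 ≈ 18.667)
(1/(-27 - 7*(-18)) + X) + 3020 = (1/(-27 - 7*(-18)) + 56/3) + 3020 = (1/(-27 + 126) + 56/3) + 3020 = (1/99 + 56/3) + 3020 = 1849/99 + 3020 = 300829/99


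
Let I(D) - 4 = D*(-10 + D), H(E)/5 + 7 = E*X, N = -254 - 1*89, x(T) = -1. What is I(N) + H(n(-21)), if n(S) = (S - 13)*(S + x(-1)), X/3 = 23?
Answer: 379108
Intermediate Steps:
X = 69 (X = 3*23 = 69)
N = -343 (N = -254 - 89 = -343)
n(S) = (-1 + S)*(-13 + S) (n(S) = (S - 13)*(S - 1) = (-13 + S)*(-1 + S) = (-1 + S)*(-13 + S))
H(E) = -35 + 345*E (H(E) = -35 + 5*(E*69) = -35 + 5*(69*E) = -35 + 345*E)
I(D) = 4 + D*(-10 + D)
I(N) + H(n(-21)) = (4 + (-343)**2 - 10*(-343)) + (-35 + 345*(13 + (-21)**2 - 14*(-21))) = (4 + 117649 + 3430) + (-35 + 345*(13 + 441 + 294)) = 121083 + (-35 + 345*748) = 121083 + (-35 + 258060) = 121083 + 258025 = 379108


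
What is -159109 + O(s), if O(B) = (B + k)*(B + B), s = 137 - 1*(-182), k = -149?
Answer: -50649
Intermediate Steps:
s = 319 (s = 137 + 182 = 319)
O(B) = 2*B*(-149 + B) (O(B) = (B - 149)*(B + B) = (-149 + B)*(2*B) = 2*B*(-149 + B))
-159109 + O(s) = -159109 + 2*319*(-149 + 319) = -159109 + 2*319*170 = -159109 + 108460 = -50649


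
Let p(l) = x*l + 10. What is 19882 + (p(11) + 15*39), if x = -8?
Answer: 20389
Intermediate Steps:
p(l) = 10 - 8*l (p(l) = -8*l + 10 = 10 - 8*l)
19882 + (p(11) + 15*39) = 19882 + ((10 - 8*11) + 15*39) = 19882 + ((10 - 88) + 585) = 19882 + (-78 + 585) = 19882 + 507 = 20389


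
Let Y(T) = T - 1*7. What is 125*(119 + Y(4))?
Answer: 14500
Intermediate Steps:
Y(T) = -7 + T (Y(T) = T - 7 = -7 + T)
125*(119 + Y(4)) = 125*(119 + (-7 + 4)) = 125*(119 - 3) = 125*116 = 14500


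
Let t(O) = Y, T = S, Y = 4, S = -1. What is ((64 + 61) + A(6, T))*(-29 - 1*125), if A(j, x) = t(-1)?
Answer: -19866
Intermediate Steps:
T = -1
t(O) = 4
A(j, x) = 4
((64 + 61) + A(6, T))*(-29 - 1*125) = ((64 + 61) + 4)*(-29 - 1*125) = (125 + 4)*(-29 - 125) = 129*(-154) = -19866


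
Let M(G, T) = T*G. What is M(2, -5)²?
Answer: 100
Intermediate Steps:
M(G, T) = G*T
M(2, -5)² = (2*(-5))² = (-10)² = 100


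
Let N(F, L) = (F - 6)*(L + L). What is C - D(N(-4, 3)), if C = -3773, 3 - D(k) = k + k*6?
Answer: -4196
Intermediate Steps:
N(F, L) = 2*L*(-6 + F) (N(F, L) = (-6 + F)*(2*L) = 2*L*(-6 + F))
D(k) = 3 - 7*k (D(k) = 3 - (k + k*6) = 3 - (k + 6*k) = 3 - 7*k)
C - D(N(-4, 3)) = -3773 - (3 - 14*3*(-6 - 4)) = -3773 - (3 - 14*3*(-10)) = -3773 - (3 - 7*(-60)) = -3773 - (3 + 420) = -3773 - 1*423 = -3773 - 423 = -4196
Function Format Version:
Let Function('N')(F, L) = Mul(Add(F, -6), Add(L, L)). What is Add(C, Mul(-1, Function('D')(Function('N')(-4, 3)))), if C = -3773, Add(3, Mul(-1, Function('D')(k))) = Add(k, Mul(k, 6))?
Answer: -4196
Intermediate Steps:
Function('N')(F, L) = Mul(2, L, Add(-6, F)) (Function('N')(F, L) = Mul(Add(-6, F), Mul(2, L)) = Mul(2, L, Add(-6, F)))
Function('D')(k) = Add(3, Mul(-7, k)) (Function('D')(k) = Add(3, Mul(-1, Add(k, Mul(k, 6)))) = Add(3, Mul(-1, Add(k, Mul(6, k)))) = Add(3, Mul(-1, Mul(7, k))) = Add(3, Mul(-7, k)))
Add(C, Mul(-1, Function('D')(Function('N')(-4, 3)))) = Add(-3773, Mul(-1, Add(3, Mul(-7, Mul(2, 3, Add(-6, -4)))))) = Add(-3773, Mul(-1, Add(3, Mul(-7, Mul(2, 3, -10))))) = Add(-3773, Mul(-1, Add(3, Mul(-7, -60)))) = Add(-3773, Mul(-1, Add(3, 420))) = Add(-3773, Mul(-1, 423)) = Add(-3773, -423) = -4196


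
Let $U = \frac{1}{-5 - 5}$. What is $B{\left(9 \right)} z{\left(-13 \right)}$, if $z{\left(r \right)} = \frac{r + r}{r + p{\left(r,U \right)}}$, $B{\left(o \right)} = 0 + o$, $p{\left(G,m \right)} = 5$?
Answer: $\frac{117}{4} \approx 29.25$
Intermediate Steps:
$U = - \frac{1}{10}$ ($U = \frac{1}{-10} = - \frac{1}{10} \approx -0.1$)
$B{\left(o \right)} = o$
$z{\left(r \right)} = \frac{2 r}{5 + r}$ ($z{\left(r \right)} = \frac{r + r}{r + 5} = \frac{2 r}{5 + r}$)
$B{\left(9 \right)} z{\left(-13 \right)} = 9 \cdot 2 \left(-13\right) \frac{1}{5 - 13} = 9 \cdot 2 \left(-13\right) \frac{1}{-8} = 9 \cdot 2 \left(-13\right) \left(- \frac{1}{8}\right) = 9 \cdot \frac{13}{4} = \frac{117}{4}$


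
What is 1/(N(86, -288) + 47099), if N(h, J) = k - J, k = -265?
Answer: 1/47122 ≈ 2.1222e-5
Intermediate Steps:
N(h, J) = -265 - J
1/(N(86, -288) + 47099) = 1/((-265 - 1*(-288)) + 47099) = 1/((-265 + 288) + 47099) = 1/(23 + 47099) = 1/47122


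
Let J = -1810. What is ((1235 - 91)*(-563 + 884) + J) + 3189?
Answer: 368603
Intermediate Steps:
((1235 - 91)*(-563 + 884) + J) + 3189 = ((1235 - 91)*(-563 + 884) - 1810) + 3189 = (1144*321 - 1810) + 3189 = (367224 - 1810) + 3189 = 365414 + 3189 = 368603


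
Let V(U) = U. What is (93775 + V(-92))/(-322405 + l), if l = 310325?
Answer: -93683/12080 ≈ -7.7552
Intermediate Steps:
(93775 + V(-92))/(-322405 + l) = (93775 - 92)/(-322405 + 310325) = 93683/(-12080) = 93683*(-1/12080) = -93683/12080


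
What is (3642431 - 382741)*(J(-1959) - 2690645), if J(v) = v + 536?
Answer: -8775307138920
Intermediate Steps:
J(v) = 536 + v
(3642431 - 382741)*(J(-1959) - 2690645) = (3642431 - 382741)*((536 - 1959) - 2690645) = 3259690*(-1423 - 2690645) = 3259690*(-2692068) = -8775307138920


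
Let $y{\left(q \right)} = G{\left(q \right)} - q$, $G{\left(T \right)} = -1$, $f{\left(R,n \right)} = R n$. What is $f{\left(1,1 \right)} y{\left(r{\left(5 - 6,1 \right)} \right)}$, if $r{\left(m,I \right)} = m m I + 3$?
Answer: $-5$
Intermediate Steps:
$r{\left(m,I \right)} = 3 + I m^{2}$ ($r{\left(m,I \right)} = m^{2} I + 3 = I m^{2} + 3 = 3 + I m^{2}$)
$y{\left(q \right)} = -1 - q$
$f{\left(1,1 \right)} y{\left(r{\left(5 - 6,1 \right)} \right)} = 1 \cdot 1 \left(-1 - \left(3 + 1 \left(5 - 6\right)^{2}\right)\right) = 1 \left(-1 - \left(3 + 1 \left(5 - 6\right)^{2}\right)\right) = 1 \left(-1 - \left(3 + 1 \left(-1\right)^{2}\right)\right) = 1 \left(-1 - \left(3 + 1 \cdot 1\right)\right) = 1 \left(-1 - \left(3 + 1\right)\right) = 1 \left(-1 - 4\right) = 1 \left(-5\right) = -5$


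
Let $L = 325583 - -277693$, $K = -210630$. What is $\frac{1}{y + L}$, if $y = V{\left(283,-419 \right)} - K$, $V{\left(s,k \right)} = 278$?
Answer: $\frac{1}{814184} \approx 1.2282 \cdot 10^{-6}$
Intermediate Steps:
$y = 210908$ ($y = 278 - -210630 = 278 + 210630 = 210908$)
$L = 603276$ ($L = 325583 + 277693 = 603276$)
$\frac{1}{y + L} = \frac{1}{210908 + 603276} = \frac{1}{814184}$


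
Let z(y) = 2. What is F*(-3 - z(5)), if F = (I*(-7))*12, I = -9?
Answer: -3780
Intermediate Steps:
F = 756 (F = -9*(-7)*12 = 63*12 = 756)
F*(-3 - z(5)) = 756*(-3 - 1*2) = 756*(-3 - 2) = 756*(-5) = -3780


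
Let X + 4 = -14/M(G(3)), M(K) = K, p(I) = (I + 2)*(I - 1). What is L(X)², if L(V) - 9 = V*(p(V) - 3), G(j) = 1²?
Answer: 29257281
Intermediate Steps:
G(j) = 1
p(I) = (-1 + I)*(2 + I) (p(I) = (2 + I)*(-1 + I) = (-1 + I)*(2 + I))
X = -18 (X = -4 - 14/1 = -4 - 14*1 = -4 - 14 = -18)
L(V) = 9 + V*(-5 + V + V²) (L(V) = 9 + V*((-2 + V + V²) - 3) = 9 + V*(-5 + V + V²))
L(X)² = (9 + (-18)² + (-18)³ - 5*(-18))² = (9 + 324 - 5832 + 90)² = (-5409)² = 29257281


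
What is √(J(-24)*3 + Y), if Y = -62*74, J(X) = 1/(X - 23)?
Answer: I*√10135033/47 ≈ 67.735*I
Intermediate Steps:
J(X) = 1/(-23 + X)
Y = -4588
√(J(-24)*3 + Y) = √(3/(-23 - 24) - 4588) = √(3/(-47) - 4588) = √(-1/47*3 - 4588) = √(-3/47 - 4588) = √(-215639/47) = I*√10135033/47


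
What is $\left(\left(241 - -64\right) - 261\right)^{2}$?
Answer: $1936$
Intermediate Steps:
$\left(\left(241 - -64\right) - 261\right)^{2} = \left(\left(241 + 64\right) - 261\right)^{2} = \left(305 - 261\right)^{2} = 44^{2} = 1936$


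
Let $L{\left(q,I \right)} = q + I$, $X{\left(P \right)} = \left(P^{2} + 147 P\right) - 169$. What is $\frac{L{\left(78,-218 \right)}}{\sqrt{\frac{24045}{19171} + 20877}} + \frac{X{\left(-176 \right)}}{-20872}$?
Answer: $- \frac{4935}{20872} - \frac{70 \sqrt{1918331794263}}{100064253} \approx -1.2053$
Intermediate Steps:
$X{\left(P \right)} = -169 + P^{2} + 147 P$ ($X{\left(P \right)} = \left(P^{2} + 147 P\right) - 169 = -169 + P^{2} + 147 P$)
$L{\left(q,I \right)} = I + q$
$\frac{L{\left(78,-218 \right)}}{\sqrt{\frac{24045}{19171} + 20877}} + \frac{X{\left(-176 \right)}}{-20872} = \frac{-218 + 78}{\sqrt{\frac{24045}{19171} + 20877}} + \frac{-169 + \left(-176\right)^{2} + 147 \left(-176\right)}{-20872} = - \frac{140}{\sqrt{24045 \cdot \frac{1}{19171} + 20877}} + \left(-169 + 30976 - 25872\right) \left(- \frac{1}{20872}\right) = - \frac{140}{\sqrt{\frac{24045}{19171} + 20877}} + 4935 \left(- \frac{1}{20872}\right) = - \frac{140}{\sqrt{\frac{400257012}{19171}}} - \frac{4935}{20872} = - \frac{140}{\frac{2}{19171} \sqrt{1918331794263}} - \frac{4935}{20872} = - 140 \frac{\sqrt{1918331794263}}{200128506} - \frac{4935}{20872} = - \frac{70 \sqrt{1918331794263}}{100064253} - \frac{4935}{20872} = - \frac{4935}{20872} - \frac{70 \sqrt{1918331794263}}{100064253}$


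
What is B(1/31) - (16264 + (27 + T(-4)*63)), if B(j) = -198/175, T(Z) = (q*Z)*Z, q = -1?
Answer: -2674723/175 ≈ -15284.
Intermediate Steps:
T(Z) = -Z² (T(Z) = (-Z)*Z = -Z²)
B(j) = -198/175 (B(j) = -198*1/175 = -198/175)
B(1/31) - (16264 + (27 + T(-4)*63)) = -198/175 - (16264 + (27 - 1*(-4)²*63)) = -198/175 - (16264 + (27 - 1*16*63)) = -198/175 - (16264 + (27 - 16*63)) = -198/175 - (16264 + (27 - 1008)) = -198/175 - (16264 - 981) = -198/175 - 1*15283 = -198/175 - 15283 = -2674723/175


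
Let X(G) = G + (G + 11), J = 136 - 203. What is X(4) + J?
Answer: -48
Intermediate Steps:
J = -67
X(G) = 11 + 2*G (X(G) = G + (11 + G) = 11 + 2*G)
X(4) + J = (11 + 2*4) - 67 = (11 + 8) - 67 = 19 - 67 = -48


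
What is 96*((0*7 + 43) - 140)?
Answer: -9312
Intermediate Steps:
96*((0*7 + 43) - 140) = 96*((0 + 43) - 140) = 96*(43 - 140) = 96*(-97) = -9312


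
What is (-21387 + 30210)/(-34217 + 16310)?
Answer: -2941/5969 ≈ -0.49271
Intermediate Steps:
(-21387 + 30210)/(-34217 + 16310) = 8823/(-17907) = 8823*(-1/17907) = -2941/5969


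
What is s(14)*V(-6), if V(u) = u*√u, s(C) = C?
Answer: -84*I*√6 ≈ -205.76*I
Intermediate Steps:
V(u) = u^(3/2)
s(14)*V(-6) = 14*(-6)^(3/2) = 14*(-6*I*√6) = -84*I*√6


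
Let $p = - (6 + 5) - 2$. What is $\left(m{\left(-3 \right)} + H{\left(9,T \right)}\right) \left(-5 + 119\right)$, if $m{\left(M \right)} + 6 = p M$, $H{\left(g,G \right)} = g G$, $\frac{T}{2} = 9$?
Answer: $22230$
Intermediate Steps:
$T = 18$ ($T = 2 \cdot 9 = 18$)
$p = -13$ ($p = \left(-1\right) 11 - 2 = -11 - 2 = -13$)
$H{\left(g,G \right)} = G g$
$m{\left(M \right)} = -6 - 13 M$
$\left(m{\left(-3 \right)} + H{\left(9,T \right)}\right) \left(-5 + 119\right) = \left(\left(-6 - -39\right) + 18 \cdot 9\right) \left(-5 + 119\right) = \left(\left(-6 + 39\right) + 162\right) 114 = \left(33 + 162\right) 114 = 195 \cdot 114 = 22230$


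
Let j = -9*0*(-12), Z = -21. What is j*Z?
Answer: 0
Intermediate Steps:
j = 0 (j = 0*(-12) = 0)
j*Z = 0*(-21) = 0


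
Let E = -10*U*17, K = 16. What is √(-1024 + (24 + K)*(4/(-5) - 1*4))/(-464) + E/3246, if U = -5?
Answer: 425/1623 - I*√19/58 ≈ 0.26186 - 0.075153*I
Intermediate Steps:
E = 850 (E = -10*(-5)*17 = 50*17 = 850)
√(-1024 + (24 + K)*(4/(-5) - 1*4))/(-464) + E/3246 = √(-1024 + (24 + 16)*(4/(-5) - 1*4))/(-464) + 850/3246 = √(-1024 + 40*(4*(-⅕) - 4))*(-1/464) + 850*(1/3246) = √(-1024 + 40*(-⅘ - 4))*(-1/464) + 425/1623 = √(-1024 + 40*(-24/5))*(-1/464) + 425/1623 = √(-1024 - 192)*(-1/464) + 425/1623 = √(-1216)*(-1/464) + 425/1623 = (8*I*√19)*(-1/464) + 425/1623 = -I*√19/58 + 425/1623 = 425/1623 - I*√19/58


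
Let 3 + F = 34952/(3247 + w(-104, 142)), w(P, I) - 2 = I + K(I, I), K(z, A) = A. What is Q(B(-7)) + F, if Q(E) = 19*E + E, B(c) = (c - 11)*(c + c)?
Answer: 17830673/3533 ≈ 5046.9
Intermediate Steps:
B(c) = 2*c*(-11 + c) (B(c) = (-11 + c)*(2*c) = 2*c*(-11 + c))
Q(E) = 20*E
w(P, I) = 2 + 2*I (w(P, I) = 2 + (I + I) = 2 + 2*I)
F = 24353/3533 (F = -3 + 34952/(3247 + (2 + 2*142)) = -3 + 34952/(3247 + (2 + 284)) = -3 + 34952/(3247 + 286) = -3 + 34952/3533 = 24353/3533 ≈ 6.8930)
Q(B(-7)) + F = 20*(2*(-7)*(-11 - 7)) + 24353/3533 = 20*(2*(-7)*(-18)) + 24353/3533 = 20*252 + 24353/3533 = 5040 + 24353/3533 = 17830673/3533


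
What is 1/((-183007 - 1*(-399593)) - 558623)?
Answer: -1/342037 ≈ -2.9237e-6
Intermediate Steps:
1/((-183007 - 1*(-399593)) - 558623) = 1/((-183007 + 399593) - 558623) = 1/(216586 - 558623) = 1/(-342037) = -1/342037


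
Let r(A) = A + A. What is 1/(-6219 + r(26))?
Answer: -1/6167 ≈ -0.00016215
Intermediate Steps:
r(A) = 2*A
1/(-6219 + r(26)) = 1/(-6219 + 2*26) = 1/(-6219 + 52) = 1/(-6167) = -1/6167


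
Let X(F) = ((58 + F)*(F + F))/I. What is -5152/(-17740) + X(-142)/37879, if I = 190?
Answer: 937555024/3191873935 ≈ 0.29373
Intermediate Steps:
X(F) = F*(58 + F)/95 (X(F) = ((58 + F)*(F + F))/190 = ((58 + F)*(2*F))*(1/190) = (2*F*(58 + F))*(1/190) = F*(58 + F)/95)
-5152/(-17740) + X(-142)/37879 = -5152/(-17740) + ((1/95)*(-142)*(58 - 142))/37879 = -5152*(-1/17740) + ((1/95)*(-142)*(-84))*(1/37879) = 1288/4435 + (11928/95)*(1/37879) = 1288/4435 + 11928/3598505 = 937555024/3191873935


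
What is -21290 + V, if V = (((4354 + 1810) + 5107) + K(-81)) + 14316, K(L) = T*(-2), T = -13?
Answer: 4323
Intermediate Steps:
K(L) = 26 (K(L) = -13*(-2) = 26)
V = 25613 (V = (((4354 + 1810) + 5107) + 26) + 14316 = ((6164 + 5107) + 26) + 14316 = (11271 + 26) + 14316 = 11297 + 14316 = 25613)
-21290 + V = -21290 + 25613 = 4323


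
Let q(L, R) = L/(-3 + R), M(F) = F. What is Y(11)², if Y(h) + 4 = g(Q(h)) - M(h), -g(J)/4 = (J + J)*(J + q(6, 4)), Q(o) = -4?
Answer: 2401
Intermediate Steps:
q(L, R) = L/(-3 + R)
g(J) = -8*J*(6 + J) (g(J) = -4*(J + J)*(J + 6/(-3 + 4)) = -4*2*J*(J + 6/1) = -4*2*J*(J + 6*1) = -4*2*J*(J + 6) = -4*2*J*(6 + J) = -8*J*(6 + J))
Y(h) = 60 - h (Y(h) = -4 + (-8*(-4)*(6 - 4) - h) = -4 + (-8*(-4)*2 - h) = -4 + (64 - h) = 60 - h)
Y(11)² = (60 - 1*11)² = (60 - 11)² = 49² = 2401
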